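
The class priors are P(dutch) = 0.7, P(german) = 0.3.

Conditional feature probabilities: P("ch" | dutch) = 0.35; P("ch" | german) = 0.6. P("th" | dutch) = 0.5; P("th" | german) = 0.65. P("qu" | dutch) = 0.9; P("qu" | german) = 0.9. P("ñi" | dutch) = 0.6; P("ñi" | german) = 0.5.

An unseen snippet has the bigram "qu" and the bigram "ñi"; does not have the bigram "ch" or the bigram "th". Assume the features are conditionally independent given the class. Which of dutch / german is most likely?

dutch

dutch: 0.7 × (1−0.35) × (1−0.5) × 0.9 × 0.6 = 0.12285
german: 0.3 × (1−0.6) × (1−0.65) × 0.9 × 0.5 = 0.0189
Highest score → dutch.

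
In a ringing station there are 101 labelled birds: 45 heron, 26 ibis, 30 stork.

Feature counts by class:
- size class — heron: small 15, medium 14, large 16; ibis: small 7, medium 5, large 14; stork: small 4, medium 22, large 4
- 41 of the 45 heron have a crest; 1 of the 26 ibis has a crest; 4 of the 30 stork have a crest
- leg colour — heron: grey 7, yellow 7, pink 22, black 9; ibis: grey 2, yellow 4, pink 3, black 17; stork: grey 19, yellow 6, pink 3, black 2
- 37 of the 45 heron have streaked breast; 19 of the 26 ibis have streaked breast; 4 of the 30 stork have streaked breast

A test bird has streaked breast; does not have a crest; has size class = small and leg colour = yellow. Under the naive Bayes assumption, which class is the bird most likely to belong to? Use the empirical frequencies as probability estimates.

heron: (45/101) × (15/45) × (4/45) × (7/45) × (37/45) ≈ 0.00168847
ibis: (26/101) × (7/26) × (25/26) × (4/26) × (19/26) ≈ 0.00749221
stork: (30/101) × (4/30) × (26/30) × (6/30) × (4/30) ≈ 0.000915292
Highest score → ibis.

ibis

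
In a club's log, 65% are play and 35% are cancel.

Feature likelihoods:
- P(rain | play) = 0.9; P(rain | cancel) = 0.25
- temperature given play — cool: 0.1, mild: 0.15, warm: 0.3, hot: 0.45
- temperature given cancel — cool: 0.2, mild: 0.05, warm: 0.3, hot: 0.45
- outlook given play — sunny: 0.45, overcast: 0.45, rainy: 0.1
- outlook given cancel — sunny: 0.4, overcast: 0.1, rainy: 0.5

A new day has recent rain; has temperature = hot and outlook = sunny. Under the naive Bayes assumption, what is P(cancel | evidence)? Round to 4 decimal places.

0.1174

play: 0.65 × 0.9 × 0.45 × 0.45 = 0.1184625
cancel: 0.35 × 0.25 × 0.45 × 0.4 = 0.01575
P(cancel | x) = 0.01575 / 0.1342125 ≈ 0.1174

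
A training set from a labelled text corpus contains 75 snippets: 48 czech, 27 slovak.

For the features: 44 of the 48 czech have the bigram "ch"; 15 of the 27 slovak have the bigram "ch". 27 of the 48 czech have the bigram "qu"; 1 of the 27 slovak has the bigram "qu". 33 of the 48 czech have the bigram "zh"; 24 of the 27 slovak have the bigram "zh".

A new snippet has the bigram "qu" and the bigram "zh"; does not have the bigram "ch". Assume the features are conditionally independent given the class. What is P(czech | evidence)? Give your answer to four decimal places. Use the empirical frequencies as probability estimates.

0.7966

czech: (48/75) × (4/48) × (27/48) × (33/48) = 0.020625
slovak: (27/75) × (12/27) × (1/27) × (24/27) ≈ 0.00526749
P(czech | x) = 0.020625 / 0.02589249 ≈ 0.7966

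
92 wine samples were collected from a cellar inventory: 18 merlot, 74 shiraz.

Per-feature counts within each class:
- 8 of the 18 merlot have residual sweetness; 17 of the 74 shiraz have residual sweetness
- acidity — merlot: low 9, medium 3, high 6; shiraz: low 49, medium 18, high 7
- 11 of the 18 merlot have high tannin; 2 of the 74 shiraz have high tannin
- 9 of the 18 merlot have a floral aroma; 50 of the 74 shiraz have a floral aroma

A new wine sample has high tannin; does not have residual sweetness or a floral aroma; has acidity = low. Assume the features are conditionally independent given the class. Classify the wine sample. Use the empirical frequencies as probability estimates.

merlot

merlot: (18/92) × (10/18) × (9/18) × (11/18) × (9/18) ≈ 0.0166063
shiraz: (74/92) × (57/74) × (49/74) × (2/74) × (24/74) ≈ 0.00359608
Highest score → merlot.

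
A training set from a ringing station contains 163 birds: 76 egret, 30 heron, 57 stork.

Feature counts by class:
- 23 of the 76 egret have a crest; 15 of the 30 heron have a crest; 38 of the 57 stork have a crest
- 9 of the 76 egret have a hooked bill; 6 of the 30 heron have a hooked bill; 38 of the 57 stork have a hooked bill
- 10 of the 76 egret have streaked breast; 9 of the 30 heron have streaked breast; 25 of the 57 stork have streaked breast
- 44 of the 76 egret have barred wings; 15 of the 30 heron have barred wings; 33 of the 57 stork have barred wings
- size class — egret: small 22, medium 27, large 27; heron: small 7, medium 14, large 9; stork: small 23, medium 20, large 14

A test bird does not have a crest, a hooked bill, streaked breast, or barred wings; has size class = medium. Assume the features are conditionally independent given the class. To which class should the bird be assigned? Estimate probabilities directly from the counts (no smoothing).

egret

egret: (76/163) × (53/76) × (67/76) × (66/76) × (32/76) × (27/76) ≈ 0.0372363
heron: (30/163) × (15/30) × (24/30) × (21/30) × (15/30) × (14/30) ≈ 0.0120245
stork: (57/163) × (19/57) × (19/57) × (32/57) × (24/57) × (20/57) ≈ 0.00322264
Highest score → egret.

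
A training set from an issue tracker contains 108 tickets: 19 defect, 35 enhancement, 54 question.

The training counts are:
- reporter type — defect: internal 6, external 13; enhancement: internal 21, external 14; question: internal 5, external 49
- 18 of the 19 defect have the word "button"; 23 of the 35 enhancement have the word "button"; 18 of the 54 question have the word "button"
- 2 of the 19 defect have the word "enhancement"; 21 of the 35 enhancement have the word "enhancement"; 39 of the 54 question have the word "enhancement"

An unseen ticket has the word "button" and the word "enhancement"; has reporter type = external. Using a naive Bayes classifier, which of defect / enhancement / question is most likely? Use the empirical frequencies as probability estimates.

defect: (19/108) × (13/19) × (18/19) × (2/19) ≈ 0.0120037
enhancement: (35/108) × (14/35) × (23/35) × (21/35) ≈ 0.0511111
question: (54/108) × (49/54) × (18/54) × (39/54) ≈ 0.109225
Highest score → question.

question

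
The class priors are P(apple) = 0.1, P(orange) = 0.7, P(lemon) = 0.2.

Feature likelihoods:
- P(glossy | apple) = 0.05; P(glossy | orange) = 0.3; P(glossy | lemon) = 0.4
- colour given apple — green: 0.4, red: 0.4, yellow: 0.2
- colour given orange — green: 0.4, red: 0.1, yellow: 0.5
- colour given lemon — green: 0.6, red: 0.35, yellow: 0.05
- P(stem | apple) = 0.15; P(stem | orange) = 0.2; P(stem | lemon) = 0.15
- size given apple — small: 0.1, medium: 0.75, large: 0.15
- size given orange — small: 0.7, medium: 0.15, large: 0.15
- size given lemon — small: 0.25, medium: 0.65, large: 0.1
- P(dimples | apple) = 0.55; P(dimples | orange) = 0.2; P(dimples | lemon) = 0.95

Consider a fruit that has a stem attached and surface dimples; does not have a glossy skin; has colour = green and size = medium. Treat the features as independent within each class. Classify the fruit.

apple: 0.1 × (1−0.05) × 0.4 × 0.15 × 0.75 × 0.55 = 0.00235125
orange: 0.7 × (1−0.3) × 0.4 × 0.2 × 0.15 × 0.2 = 0.001176
lemon: 0.2 × (1−0.4) × 0.6 × 0.15 × 0.65 × 0.95 = 0.006669
Highest score → lemon.

lemon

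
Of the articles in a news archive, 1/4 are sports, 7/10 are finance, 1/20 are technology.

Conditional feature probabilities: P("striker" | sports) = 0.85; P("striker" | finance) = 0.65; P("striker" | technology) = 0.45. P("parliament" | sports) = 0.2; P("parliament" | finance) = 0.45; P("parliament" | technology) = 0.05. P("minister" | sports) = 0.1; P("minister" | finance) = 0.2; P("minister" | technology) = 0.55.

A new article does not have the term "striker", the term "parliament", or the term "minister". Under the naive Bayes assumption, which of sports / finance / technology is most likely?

sports: 0.25 × (1−0.85) × (1−0.2) × (1−0.1) = 0.027
finance: 0.7 × (1−0.65) × (1−0.45) × (1−0.2) = 0.1078
technology: 0.05 × (1−0.45) × (1−0.05) × (1−0.55) = 0.01175625
Highest score → finance.

finance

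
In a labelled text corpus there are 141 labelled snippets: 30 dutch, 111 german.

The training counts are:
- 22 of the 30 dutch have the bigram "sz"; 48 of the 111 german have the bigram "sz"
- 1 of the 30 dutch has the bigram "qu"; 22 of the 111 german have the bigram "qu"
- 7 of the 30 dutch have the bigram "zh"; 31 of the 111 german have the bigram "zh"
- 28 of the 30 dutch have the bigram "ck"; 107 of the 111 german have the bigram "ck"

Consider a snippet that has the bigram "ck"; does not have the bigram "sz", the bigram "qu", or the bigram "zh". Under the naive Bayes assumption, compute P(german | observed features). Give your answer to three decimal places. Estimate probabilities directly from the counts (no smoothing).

0.864

dutch: (30/141) × (8/30) × (29/30) × (23/30) × (28/30) ≈ 0.0392456
german: (111/141) × (63/111) × (89/111) × (80/111) × (107/111) ≈ 0.248895
P(german | x) = 0.248895 / 0.2881406 ≈ 0.864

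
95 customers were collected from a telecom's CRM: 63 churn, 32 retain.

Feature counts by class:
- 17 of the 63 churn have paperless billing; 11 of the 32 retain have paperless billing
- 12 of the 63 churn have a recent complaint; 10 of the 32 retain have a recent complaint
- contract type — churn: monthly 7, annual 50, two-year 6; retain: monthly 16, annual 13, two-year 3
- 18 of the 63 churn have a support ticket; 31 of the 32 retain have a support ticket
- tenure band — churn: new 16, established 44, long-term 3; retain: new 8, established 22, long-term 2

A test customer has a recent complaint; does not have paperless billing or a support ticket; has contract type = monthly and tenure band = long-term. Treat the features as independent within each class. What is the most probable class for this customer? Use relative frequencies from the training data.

churn

churn: (63/95) × (46/63) × (12/63) × (7/63) × (45/63) × (3/63) ≈ 0.000348566
retain: (32/95) × (21/32) × (10/32) × (16/32) × (1/32) × (2/32) ≈ 0.0000674599
Highest score → churn.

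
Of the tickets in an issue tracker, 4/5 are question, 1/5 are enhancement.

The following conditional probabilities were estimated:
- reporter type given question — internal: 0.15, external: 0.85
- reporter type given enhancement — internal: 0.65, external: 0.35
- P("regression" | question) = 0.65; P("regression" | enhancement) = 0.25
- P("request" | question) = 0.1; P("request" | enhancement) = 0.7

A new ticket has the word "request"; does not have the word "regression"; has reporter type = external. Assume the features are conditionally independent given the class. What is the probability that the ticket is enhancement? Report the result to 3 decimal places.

question: 0.8 × 0.85 × (1−0.65) × 0.1 = 0.0238
enhancement: 0.2 × 0.35 × (1−0.25) × 0.7 = 0.03675
P(enhancement | x) = 0.03675 / 0.06055 ≈ 0.607

0.607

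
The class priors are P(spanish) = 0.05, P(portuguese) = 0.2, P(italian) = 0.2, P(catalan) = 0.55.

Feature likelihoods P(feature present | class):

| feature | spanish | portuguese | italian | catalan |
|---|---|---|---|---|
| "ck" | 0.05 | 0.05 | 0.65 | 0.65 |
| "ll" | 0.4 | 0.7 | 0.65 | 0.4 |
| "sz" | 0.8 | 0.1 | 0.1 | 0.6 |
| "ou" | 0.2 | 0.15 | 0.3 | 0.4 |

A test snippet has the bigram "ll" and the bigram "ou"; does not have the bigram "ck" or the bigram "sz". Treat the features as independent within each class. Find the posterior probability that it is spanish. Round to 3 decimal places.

0.018

spanish: 0.05 × (1−0.05) × 0.4 × (1−0.8) × 0.2 = 0.00076
portuguese: 0.2 × (1−0.05) × 0.7 × (1−0.1) × 0.15 = 0.017955
italian: 0.2 × (1−0.65) × 0.65 × (1−0.1) × 0.3 = 0.012285
catalan: 0.55 × (1−0.65) × 0.4 × (1−0.6) × 0.4 = 0.01232
P(spanish | x) = 0.00076 / 0.04332 ≈ 0.018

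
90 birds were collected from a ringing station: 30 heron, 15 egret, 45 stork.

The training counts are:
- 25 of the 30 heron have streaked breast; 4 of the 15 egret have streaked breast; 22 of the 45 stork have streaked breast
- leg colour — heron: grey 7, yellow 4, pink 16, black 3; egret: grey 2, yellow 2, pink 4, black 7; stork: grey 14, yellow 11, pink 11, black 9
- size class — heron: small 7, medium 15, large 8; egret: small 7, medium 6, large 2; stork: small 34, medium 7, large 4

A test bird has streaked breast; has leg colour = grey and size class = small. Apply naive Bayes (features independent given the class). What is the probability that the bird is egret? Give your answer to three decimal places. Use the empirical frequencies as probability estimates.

heron: (30/90) × (25/30) × (7/30) × (7/30) ≈ 0.0151235
egret: (15/90) × (4/15) × (2/15) × (7/15) ≈ 0.00276543
stork: (45/90) × (22/45) × (14/45) × (34/45) ≈ 0.0574595
P(egret | x) = 0.00276543 / 0.07534843 ≈ 0.037

0.037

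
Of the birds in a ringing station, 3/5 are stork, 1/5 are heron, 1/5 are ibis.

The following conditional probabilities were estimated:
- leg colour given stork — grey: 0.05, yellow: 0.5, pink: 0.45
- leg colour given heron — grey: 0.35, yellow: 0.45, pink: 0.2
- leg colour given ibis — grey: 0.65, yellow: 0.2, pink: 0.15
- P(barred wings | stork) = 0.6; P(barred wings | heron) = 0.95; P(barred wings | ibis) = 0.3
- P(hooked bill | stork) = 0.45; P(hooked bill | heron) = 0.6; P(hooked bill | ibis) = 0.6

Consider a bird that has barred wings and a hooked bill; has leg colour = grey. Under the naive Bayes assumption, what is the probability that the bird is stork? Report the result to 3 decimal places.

0.113

stork: 0.6 × 0.05 × 0.6 × 0.45 = 0.0081
heron: 0.2 × 0.35 × 0.95 × 0.6 = 0.0399
ibis: 0.2 × 0.65 × 0.3 × 0.6 = 0.0234
P(stork | x) = 0.0081 / 0.0714 ≈ 0.113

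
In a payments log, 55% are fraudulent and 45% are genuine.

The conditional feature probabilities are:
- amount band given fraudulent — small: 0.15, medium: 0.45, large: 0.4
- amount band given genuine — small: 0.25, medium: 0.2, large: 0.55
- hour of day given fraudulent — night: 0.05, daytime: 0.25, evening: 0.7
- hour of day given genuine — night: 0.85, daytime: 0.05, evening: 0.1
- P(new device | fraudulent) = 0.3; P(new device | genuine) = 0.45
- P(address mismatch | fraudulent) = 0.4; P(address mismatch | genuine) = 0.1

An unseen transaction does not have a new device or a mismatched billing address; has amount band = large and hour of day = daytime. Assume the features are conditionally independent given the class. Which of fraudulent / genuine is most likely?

fraudulent

fraudulent: 0.55 × 0.4 × 0.25 × (1−0.3) × (1−0.4) = 0.0231
genuine: 0.45 × 0.55 × 0.05 × (1−0.45) × (1−0.1) = 0.006125625
Highest score → fraudulent.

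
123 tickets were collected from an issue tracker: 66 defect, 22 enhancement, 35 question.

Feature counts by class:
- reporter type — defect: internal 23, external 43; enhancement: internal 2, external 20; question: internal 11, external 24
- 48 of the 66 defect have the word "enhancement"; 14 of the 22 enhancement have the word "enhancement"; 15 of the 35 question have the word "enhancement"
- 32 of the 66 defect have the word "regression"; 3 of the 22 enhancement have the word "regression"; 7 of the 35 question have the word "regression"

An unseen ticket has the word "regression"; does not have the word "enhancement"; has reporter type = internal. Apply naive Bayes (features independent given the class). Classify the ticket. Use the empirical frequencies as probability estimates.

defect

defect: (66/123) × (23/66) × (18/66) × (32/66) ≈ 0.0247262
enhancement: (22/123) × (2/22) × (8/22) × (3/22) ≈ 0.000806289
question: (35/123) × (11/35) × (20/35) × (7/35) ≈ 0.0102207
Highest score → defect.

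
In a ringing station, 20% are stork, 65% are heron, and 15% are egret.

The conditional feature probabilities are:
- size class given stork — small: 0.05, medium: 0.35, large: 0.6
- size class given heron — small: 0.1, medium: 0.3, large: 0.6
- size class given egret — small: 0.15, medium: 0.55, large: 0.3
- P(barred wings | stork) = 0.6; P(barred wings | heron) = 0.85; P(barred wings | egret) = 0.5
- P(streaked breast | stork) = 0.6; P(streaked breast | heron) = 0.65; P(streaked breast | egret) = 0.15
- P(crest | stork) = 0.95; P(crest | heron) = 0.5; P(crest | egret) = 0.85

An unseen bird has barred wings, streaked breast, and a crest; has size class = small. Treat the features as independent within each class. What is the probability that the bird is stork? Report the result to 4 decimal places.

0.1499

stork: 0.2 × 0.05 × 0.6 × 0.6 × 0.95 = 0.00342
heron: 0.65 × 0.1 × 0.85 × 0.65 × 0.5 = 0.01795625
egret: 0.15 × 0.15 × 0.5 × 0.15 × 0.85 = 0.001434375
P(stork | x) = 0.00342 / 0.022810625 ≈ 0.1499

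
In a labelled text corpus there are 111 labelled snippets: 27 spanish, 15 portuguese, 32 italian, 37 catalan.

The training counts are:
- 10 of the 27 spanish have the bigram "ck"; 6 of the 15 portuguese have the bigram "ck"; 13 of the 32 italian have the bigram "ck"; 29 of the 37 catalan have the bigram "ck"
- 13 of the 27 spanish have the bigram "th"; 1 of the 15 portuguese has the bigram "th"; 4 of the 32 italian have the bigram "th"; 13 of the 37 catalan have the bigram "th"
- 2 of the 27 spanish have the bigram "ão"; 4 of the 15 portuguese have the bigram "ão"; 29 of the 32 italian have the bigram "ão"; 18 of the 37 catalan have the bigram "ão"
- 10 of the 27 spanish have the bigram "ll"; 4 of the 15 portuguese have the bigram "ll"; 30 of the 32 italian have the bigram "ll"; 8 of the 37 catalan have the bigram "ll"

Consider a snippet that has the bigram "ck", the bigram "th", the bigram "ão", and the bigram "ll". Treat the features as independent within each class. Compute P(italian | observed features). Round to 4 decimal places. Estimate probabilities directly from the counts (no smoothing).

spanish: (27/111) × (10/27) × (13/27) × (2/27) × (10/27) ≈ 0.00119003
portuguese: (15/111) × (6/15) × (1/15) × (4/15) × (4/15) ≈ 0.000256256
italian: (32/111) × (13/32) × (4/32) × (29/32) × (30/32) ≈ 0.012438
catalan: (37/111) × (29/37) × (13/37) × (18/37) × (8/37) ≈ 0.00965552
P(italian | x) = 0.012438 / 0.023539806 ≈ 0.5284

0.5284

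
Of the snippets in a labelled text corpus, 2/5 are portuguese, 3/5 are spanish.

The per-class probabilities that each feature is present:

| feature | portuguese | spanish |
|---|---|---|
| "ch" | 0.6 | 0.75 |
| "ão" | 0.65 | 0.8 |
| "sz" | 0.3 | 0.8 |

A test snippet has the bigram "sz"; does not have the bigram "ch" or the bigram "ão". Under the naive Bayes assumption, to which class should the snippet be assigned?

portuguese: 0.4 × (1−0.6) × (1−0.65) × 0.3 = 0.0168
spanish: 0.6 × (1−0.75) × (1−0.8) × 0.8 = 0.024
Highest score → spanish.

spanish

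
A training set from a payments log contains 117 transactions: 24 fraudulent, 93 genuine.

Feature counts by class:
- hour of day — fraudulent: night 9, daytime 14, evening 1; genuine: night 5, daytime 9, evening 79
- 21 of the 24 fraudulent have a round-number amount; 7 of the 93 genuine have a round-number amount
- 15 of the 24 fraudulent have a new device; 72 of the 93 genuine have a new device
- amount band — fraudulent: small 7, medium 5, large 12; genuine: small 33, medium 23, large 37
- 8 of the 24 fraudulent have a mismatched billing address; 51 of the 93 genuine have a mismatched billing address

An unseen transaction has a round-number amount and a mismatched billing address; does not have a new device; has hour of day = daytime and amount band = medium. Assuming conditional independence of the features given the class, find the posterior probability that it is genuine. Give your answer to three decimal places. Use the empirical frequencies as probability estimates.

fraudulent: (24/117) × (14/24) × (21/24) × (9/24) × (5/24) × (8/24) ≈ 0.00272658
genuine: (93/117) × (9/93) × (7/93) × (21/93) × (23/93) × (51/93) ≈ 0.000177313
P(genuine | x) = 0.000177313 / 0.002903893 ≈ 0.061

0.061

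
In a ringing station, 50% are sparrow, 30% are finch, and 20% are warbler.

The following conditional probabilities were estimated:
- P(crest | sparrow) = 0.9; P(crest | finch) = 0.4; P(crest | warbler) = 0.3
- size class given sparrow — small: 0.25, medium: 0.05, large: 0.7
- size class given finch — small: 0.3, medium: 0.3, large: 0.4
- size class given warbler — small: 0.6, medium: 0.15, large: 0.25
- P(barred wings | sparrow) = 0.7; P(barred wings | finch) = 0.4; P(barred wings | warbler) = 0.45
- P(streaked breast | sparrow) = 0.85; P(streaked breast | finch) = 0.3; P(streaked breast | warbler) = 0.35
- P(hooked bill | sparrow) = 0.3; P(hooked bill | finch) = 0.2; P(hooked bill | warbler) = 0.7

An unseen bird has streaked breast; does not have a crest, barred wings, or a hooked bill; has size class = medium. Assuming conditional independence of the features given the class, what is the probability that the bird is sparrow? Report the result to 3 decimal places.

0.047

sparrow: 0.5 × (1−0.9) × 0.05 × (1−0.7) × 0.85 × (1−0.3) = 0.00044625
finch: 0.3 × (1−0.4) × 0.3 × (1−0.4) × 0.3 × (1−0.2) = 0.007776
warbler: 0.2 × (1−0.3) × 0.15 × (1−0.45) × 0.35 × (1−0.7) = 0.00121275
P(sparrow | x) = 0.00044625 / 0.009435 ≈ 0.047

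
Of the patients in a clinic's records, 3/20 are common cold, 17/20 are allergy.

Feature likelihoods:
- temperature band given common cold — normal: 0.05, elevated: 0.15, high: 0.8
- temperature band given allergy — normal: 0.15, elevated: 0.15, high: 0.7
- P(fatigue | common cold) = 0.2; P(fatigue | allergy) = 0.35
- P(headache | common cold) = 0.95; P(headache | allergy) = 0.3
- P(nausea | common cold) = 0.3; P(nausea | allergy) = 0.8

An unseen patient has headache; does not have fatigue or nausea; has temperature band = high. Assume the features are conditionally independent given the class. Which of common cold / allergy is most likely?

common cold

common cold: 0.15 × 0.8 × (1−0.2) × 0.95 × (1−0.3) = 0.06384
allergy: 0.85 × 0.7 × (1−0.35) × 0.3 × (1−0.8) = 0.023205
Highest score → common cold.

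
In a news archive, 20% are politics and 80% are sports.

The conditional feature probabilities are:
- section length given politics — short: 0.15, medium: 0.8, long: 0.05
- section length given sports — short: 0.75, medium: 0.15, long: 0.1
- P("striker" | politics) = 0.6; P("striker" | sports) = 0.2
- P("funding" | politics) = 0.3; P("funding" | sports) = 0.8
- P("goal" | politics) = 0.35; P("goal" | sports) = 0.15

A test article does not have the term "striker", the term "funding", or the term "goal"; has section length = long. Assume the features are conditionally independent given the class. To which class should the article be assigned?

sports

politics: 0.2 × 0.05 × (1−0.6) × (1−0.3) × (1−0.35) = 0.00182
sports: 0.8 × 0.1 × (1−0.2) × (1−0.8) × (1−0.15) = 0.01088
Highest score → sports.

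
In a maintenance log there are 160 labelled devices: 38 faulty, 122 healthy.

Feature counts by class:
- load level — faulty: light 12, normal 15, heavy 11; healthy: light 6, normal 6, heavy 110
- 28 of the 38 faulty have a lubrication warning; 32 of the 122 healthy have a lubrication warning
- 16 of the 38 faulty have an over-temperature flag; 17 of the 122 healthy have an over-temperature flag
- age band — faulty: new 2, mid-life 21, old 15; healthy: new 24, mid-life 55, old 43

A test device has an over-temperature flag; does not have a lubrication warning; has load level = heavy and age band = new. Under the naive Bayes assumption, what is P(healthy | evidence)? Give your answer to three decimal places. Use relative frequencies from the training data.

0.972

faulty: (38/160) × (11/38) × (10/38) × (16/38) × (2/38) ≈ 0.000400933
healthy: (122/160) × (110/122) × (90/122) × (17/122) × (24/122) ≈ 0.0139026
P(healthy | x) = 0.0139026 / 0.014303533 ≈ 0.972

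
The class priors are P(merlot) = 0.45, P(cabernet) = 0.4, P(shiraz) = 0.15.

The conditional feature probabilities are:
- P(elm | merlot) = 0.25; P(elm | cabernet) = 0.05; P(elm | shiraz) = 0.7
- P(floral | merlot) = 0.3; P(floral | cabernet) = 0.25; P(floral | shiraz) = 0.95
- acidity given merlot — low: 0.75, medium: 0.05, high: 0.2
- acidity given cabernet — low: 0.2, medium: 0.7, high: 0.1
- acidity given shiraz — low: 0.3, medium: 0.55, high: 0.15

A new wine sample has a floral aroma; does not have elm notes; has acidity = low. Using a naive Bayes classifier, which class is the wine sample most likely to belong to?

merlot

merlot: 0.45 × (1−0.25) × 0.3 × 0.75 = 0.0759375
cabernet: 0.4 × (1−0.05) × 0.25 × 0.2 = 0.019
shiraz: 0.15 × (1−0.7) × 0.95 × 0.3 = 0.012825
Highest score → merlot.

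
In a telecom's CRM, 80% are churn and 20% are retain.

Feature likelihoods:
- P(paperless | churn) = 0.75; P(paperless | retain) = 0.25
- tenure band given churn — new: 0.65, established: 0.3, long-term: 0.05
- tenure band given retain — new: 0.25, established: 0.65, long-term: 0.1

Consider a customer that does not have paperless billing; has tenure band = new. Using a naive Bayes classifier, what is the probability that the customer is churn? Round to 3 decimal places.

0.776

churn: 0.8 × (1−0.75) × 0.65 = 0.13
retain: 0.2 × (1−0.25) × 0.25 = 0.0375
P(churn | x) = 0.13 / 0.1675 ≈ 0.776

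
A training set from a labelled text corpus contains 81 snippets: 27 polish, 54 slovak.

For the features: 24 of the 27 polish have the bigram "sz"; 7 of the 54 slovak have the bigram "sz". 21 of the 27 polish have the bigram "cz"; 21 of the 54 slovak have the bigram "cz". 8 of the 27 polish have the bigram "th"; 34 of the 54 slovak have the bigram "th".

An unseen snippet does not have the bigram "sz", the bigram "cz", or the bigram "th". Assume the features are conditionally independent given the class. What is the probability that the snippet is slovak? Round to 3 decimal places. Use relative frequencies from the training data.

polish: (27/81) × (3/27) × (6/27) × (19/27) ≈ 0.0057918
slovak: (54/81) × (47/54) × (33/54) × (20/54) ≈ 0.131332
P(slovak | x) = 0.131332 / 0.1371238 ≈ 0.958

0.958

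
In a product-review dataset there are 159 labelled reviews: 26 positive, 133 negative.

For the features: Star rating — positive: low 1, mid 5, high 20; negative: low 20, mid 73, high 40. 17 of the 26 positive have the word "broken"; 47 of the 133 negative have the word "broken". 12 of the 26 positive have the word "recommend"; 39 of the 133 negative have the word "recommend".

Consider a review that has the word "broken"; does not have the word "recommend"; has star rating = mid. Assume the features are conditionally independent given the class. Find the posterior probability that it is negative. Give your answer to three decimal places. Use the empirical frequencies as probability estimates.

0.912

positive: (26/159) × (5/26) × (17/26) × (14/26) ≈ 0.0110714
negative: (133/159) × (73/133) × (47/133) × (94/133) ≈ 0.11467
P(negative | x) = 0.11467 / 0.1257414 ≈ 0.912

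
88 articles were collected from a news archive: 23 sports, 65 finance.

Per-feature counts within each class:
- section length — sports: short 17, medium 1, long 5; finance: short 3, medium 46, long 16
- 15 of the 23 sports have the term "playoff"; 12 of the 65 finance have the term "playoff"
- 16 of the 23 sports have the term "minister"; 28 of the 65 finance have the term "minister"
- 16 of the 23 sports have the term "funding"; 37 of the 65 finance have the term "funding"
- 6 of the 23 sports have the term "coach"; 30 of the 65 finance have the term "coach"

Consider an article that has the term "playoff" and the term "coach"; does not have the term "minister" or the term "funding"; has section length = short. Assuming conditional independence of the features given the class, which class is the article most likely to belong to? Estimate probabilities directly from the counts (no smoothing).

sports

sports: (23/88) × (17/23) × (15/23) × (7/23) × (7/23) × (6/23) ≈ 0.00304434
finance: (65/88) × (3/65) × (12/65) × (37/65) × (28/65) × (30/65) ≈ 0.000712275
Highest score → sports.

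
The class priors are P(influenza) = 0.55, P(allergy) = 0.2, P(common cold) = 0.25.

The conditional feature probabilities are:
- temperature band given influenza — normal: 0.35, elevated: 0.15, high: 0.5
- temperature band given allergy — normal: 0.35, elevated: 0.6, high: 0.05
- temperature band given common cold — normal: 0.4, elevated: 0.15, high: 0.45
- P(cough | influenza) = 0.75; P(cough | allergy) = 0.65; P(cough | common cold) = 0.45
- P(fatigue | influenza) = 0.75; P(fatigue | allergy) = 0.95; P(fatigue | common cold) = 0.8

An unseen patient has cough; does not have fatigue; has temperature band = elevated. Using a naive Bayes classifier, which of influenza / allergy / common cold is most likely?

influenza

influenza: 0.55 × 0.15 × 0.75 × (1−0.75) = 0.01546875
allergy: 0.2 × 0.6 × 0.65 × (1−0.95) = 0.0039
common cold: 0.25 × 0.15 × 0.45 × (1−0.8) = 0.003375
Highest score → influenza.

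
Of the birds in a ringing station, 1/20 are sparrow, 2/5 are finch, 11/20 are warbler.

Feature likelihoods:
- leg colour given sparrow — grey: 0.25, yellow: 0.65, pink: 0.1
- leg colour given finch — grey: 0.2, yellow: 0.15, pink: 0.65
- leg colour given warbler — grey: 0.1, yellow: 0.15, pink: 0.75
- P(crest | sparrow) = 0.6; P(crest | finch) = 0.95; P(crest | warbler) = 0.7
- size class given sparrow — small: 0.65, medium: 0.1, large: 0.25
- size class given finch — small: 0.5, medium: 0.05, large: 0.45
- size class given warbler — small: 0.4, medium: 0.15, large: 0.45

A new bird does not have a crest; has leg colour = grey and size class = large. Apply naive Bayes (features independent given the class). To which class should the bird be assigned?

warbler

sparrow: 0.05 × 0.25 × (1−0.6) × 0.25 = 0.00125
finch: 0.4 × 0.2 × (1−0.95) × 0.45 = 0.0018
warbler: 0.55 × 0.1 × (1−0.7) × 0.45 = 0.007425
Highest score → warbler.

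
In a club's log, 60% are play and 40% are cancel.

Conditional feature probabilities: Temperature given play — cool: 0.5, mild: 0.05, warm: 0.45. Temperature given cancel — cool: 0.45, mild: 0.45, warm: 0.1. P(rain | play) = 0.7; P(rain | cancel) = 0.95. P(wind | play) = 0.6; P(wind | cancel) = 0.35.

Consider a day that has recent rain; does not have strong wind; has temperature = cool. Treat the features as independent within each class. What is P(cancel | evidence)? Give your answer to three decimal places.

0.570

play: 0.6 × 0.5 × 0.7 × (1−0.6) = 0.084
cancel: 0.4 × 0.45 × 0.95 × (1−0.35) = 0.11115
P(cancel | x) = 0.11115 / 0.19515 ≈ 0.570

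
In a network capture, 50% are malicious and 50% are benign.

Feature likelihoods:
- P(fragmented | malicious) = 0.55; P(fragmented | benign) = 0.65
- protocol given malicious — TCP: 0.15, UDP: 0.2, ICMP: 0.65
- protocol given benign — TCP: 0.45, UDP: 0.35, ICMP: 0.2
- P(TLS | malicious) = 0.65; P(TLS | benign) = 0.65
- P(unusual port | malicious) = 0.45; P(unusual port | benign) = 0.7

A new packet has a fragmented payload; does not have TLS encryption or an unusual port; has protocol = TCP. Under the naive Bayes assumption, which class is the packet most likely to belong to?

benign

malicious: 0.5 × 0.55 × 0.15 × (1−0.65) × (1−0.45) = 0.007940625
benign: 0.5 × 0.65 × 0.45 × (1−0.65) × (1−0.7) = 0.01535625
Highest score → benign.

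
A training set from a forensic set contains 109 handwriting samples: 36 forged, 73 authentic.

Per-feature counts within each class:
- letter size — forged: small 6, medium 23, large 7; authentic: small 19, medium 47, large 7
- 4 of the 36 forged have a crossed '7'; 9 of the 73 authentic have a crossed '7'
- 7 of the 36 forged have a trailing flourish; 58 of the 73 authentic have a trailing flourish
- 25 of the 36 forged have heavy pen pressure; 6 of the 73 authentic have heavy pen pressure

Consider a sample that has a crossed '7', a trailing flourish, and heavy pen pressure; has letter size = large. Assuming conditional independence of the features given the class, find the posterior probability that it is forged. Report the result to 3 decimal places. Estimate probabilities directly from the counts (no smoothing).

0.651

forged: (36/109) × (7/36) × (4/36) × (7/36) × (25/36) ≈ 0.000963523
authentic: (73/109) × (7/73) × (9/73) × (58/73) × (6/73) ≈ 0.000517041
P(forged | x) = 0.000963523 / 0.001480564 ≈ 0.651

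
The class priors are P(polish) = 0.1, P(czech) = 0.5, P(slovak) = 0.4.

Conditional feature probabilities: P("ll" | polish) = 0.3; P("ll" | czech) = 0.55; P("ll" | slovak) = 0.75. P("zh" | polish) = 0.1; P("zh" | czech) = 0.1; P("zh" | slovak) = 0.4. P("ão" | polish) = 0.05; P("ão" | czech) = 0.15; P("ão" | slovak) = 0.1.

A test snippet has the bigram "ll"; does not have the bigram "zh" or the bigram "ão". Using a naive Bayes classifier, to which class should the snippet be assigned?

polish: 0.1 × 0.3 × (1−0.1) × (1−0.05) = 0.02565
czech: 0.5 × 0.55 × (1−0.1) × (1−0.15) = 0.210375
slovak: 0.4 × 0.75 × (1−0.4) × (1−0.1) = 0.162
Highest score → czech.

czech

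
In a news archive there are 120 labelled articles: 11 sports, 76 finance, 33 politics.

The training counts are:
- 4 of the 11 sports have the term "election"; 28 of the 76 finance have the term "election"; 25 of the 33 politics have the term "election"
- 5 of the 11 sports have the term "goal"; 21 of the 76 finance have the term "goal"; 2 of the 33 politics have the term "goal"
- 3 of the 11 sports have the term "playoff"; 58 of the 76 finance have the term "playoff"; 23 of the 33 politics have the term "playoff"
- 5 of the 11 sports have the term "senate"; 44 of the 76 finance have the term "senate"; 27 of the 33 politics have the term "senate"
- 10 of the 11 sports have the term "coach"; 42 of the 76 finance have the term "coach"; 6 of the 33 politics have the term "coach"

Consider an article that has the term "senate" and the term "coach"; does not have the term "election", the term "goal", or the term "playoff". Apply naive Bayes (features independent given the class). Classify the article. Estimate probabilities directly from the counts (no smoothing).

sports: (11/120) × (7/11) × (6/11) × (8/11) × (5/11) × (10/11) ≈ 0.00956219
finance: (76/120) × (48/76) × (55/76) × (18/76) × (44/76) × (42/76) ≈ 0.0219353
politics: (33/120) × (8/33) × (31/33) × (10/33) × (27/33) × (6/33) ≈ 0.00282312
Highest score → finance.

finance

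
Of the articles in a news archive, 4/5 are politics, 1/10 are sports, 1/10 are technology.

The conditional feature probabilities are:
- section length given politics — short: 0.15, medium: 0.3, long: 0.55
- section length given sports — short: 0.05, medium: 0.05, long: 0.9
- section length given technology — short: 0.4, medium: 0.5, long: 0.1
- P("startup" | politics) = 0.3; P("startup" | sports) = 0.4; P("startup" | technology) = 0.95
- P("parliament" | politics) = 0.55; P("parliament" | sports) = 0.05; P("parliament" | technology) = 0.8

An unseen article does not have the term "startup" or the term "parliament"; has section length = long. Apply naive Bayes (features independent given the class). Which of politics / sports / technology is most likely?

politics: 0.8 × 0.55 × (1−0.3) × (1−0.55) = 0.1386
sports: 0.1 × 0.9 × (1−0.4) × (1−0.05) = 0.0513
technology: 0.1 × 0.1 × (1−0.95) × (1−0.8) = 0.0001
Highest score → politics.

politics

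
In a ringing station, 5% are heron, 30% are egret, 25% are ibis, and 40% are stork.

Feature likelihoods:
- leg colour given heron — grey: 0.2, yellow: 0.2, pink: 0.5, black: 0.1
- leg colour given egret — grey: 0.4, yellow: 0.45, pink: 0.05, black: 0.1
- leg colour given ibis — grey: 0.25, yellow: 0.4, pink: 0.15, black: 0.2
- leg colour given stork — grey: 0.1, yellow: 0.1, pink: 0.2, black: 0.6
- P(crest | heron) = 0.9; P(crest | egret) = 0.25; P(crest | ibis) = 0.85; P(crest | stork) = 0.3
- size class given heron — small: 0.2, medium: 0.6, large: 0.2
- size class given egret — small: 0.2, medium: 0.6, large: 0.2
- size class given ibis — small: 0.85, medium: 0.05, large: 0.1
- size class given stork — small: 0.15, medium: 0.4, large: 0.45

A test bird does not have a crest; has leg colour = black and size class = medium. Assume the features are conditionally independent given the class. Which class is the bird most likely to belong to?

heron: 0.05 × 0.1 × (1−0.9) × 0.6 = 0.0003
egret: 0.3 × 0.1 × (1−0.25) × 0.6 = 0.0135
ibis: 0.25 × 0.2 × (1−0.85) × 0.05 = 0.000375
stork: 0.4 × 0.6 × (1−0.3) × 0.4 = 0.0672
Highest score → stork.

stork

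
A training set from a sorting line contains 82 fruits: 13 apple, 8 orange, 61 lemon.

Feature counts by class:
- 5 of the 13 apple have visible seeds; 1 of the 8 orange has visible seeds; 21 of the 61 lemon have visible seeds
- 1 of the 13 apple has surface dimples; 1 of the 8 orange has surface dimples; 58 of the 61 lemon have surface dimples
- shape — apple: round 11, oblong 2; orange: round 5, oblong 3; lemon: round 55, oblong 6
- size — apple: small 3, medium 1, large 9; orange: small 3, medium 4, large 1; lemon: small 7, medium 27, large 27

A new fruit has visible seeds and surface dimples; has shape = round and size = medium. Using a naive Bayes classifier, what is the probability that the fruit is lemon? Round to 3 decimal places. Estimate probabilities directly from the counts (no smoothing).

apple: (13/82) × (5/13) × (1/13) × (11/13) × (1/13) ≈ 0.000305294
orange: (8/82) × (1/8) × (1/8) × (5/8) × (4/8) ≈ 0.000476372
lemon: (61/82) × (21/61) × (58/61) × (55/61) × (27/61) ≈ 0.0971785
P(lemon | x) = 0.0971785 / 0.097960166 ≈ 0.992

0.992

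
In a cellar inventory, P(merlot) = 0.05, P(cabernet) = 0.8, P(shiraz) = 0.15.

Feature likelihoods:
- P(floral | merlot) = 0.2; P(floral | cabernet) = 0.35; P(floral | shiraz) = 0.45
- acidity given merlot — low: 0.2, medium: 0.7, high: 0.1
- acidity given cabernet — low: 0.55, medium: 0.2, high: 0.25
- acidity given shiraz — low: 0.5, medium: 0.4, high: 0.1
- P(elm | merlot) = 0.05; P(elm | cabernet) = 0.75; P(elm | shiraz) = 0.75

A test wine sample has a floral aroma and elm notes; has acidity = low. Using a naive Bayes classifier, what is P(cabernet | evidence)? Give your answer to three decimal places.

0.820

merlot: 0.05 × 0.2 × 0.2 × 0.05 = 0.0001
cabernet: 0.8 × 0.35 × 0.55 × 0.75 = 0.1155
shiraz: 0.15 × 0.45 × 0.5 × 0.75 = 0.0253125
P(cabernet | x) = 0.1155 / 0.1409125 ≈ 0.820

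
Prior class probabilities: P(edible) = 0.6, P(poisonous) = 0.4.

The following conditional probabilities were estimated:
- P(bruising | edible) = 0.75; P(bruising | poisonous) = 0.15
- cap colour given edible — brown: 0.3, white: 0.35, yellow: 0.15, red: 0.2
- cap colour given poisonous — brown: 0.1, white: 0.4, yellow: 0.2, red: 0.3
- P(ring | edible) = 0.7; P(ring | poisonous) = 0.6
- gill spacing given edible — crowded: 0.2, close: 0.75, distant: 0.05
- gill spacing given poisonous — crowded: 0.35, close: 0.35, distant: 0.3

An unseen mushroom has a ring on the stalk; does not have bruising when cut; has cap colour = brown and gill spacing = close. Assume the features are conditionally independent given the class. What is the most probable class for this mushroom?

edible

edible: 0.6 × (1−0.75) × 0.3 × 0.7 × 0.75 = 0.023625
poisonous: 0.4 × (1−0.15) × 0.1 × 0.6 × 0.35 = 0.00714
Highest score → edible.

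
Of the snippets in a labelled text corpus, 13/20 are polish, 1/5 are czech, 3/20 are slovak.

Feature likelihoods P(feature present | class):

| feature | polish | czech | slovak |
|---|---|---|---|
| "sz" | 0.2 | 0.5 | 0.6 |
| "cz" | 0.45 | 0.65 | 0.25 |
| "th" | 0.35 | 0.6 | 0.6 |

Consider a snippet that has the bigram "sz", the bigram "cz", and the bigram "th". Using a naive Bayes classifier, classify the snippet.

polish: 0.65 × 0.2 × 0.45 × 0.35 = 0.020475
czech: 0.2 × 0.5 × 0.65 × 0.6 = 0.039
slovak: 0.15 × 0.6 × 0.25 × 0.6 = 0.0135
Highest score → czech.

czech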